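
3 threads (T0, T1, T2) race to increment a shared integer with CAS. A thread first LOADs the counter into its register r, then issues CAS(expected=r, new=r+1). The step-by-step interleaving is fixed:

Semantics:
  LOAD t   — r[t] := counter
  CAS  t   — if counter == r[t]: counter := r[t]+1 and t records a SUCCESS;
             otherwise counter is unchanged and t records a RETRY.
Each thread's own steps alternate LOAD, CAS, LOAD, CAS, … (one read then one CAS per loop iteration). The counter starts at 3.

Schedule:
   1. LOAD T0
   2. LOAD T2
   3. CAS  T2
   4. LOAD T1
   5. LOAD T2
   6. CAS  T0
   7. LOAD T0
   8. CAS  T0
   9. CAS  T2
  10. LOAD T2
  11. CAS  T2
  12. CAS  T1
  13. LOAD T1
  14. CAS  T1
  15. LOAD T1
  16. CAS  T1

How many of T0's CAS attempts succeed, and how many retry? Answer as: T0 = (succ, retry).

1. LOAD T0 → mem=3 r[T0]=3 [LOAD]
2. LOAD T2 → mem=3 r[T2]=3 [LOAD]
3. CAS T2 → mem=4 r[T2]=3 [OK]
4. LOAD T1 → mem=4 r[T1]=4 [LOAD]
5. LOAD T2 → mem=4 r[T2]=4 [LOAD]
6. CAS T0 → mem=4 r[T0]=3 [RETRY]
7. LOAD T0 → mem=4 r[T0]=4 [LOAD]
8. CAS T0 → mem=5 r[T0]=4 [OK]
9. CAS T2 → mem=5 r[T2]=4 [RETRY]
10. LOAD T2 → mem=5 r[T2]=5 [LOAD]
11. CAS T2 → mem=6 r[T2]=5 [OK]
12. CAS T1 → mem=6 r[T1]=4 [RETRY]
13. LOAD T1 → mem=6 r[T1]=6 [LOAD]
14. CAS T1 → mem=7 r[T1]=6 [OK]
15. LOAD T1 → mem=7 r[T1]=7 [LOAD]
16. CAS T1 → mem=8 r[T1]=7 [OK]

T0 = (1, 1)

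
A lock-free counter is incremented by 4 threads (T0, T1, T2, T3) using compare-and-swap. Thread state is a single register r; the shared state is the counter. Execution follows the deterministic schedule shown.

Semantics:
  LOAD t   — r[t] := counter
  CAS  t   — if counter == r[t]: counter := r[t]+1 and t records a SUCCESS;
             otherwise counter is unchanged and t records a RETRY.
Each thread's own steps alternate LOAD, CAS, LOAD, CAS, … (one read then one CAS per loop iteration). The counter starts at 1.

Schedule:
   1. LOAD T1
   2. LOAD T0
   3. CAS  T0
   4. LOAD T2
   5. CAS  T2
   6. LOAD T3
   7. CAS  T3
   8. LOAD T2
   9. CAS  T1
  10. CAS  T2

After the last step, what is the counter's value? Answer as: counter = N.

   1) LOAD T1:  M=1  r_T1=1
   2) LOAD T0:  M=1  r_T0=1
   3) CAS  T0:  M=2  r_T0=1 ✓
   4) LOAD T2:  M=2  r_T2=2
   5) CAS  T2:  M=3  r_T2=2 ✓
   6) LOAD T3:  M=3  r_T3=3
   7) CAS  T3:  M=4  r_T3=3 ✓
   8) LOAD T2:  M=4  r_T2=4
   9) CAS  T1:  M=4  r_T1=1 ✗
  10) CAS  T2:  M=5  r_T2=4 ✓

counter = 5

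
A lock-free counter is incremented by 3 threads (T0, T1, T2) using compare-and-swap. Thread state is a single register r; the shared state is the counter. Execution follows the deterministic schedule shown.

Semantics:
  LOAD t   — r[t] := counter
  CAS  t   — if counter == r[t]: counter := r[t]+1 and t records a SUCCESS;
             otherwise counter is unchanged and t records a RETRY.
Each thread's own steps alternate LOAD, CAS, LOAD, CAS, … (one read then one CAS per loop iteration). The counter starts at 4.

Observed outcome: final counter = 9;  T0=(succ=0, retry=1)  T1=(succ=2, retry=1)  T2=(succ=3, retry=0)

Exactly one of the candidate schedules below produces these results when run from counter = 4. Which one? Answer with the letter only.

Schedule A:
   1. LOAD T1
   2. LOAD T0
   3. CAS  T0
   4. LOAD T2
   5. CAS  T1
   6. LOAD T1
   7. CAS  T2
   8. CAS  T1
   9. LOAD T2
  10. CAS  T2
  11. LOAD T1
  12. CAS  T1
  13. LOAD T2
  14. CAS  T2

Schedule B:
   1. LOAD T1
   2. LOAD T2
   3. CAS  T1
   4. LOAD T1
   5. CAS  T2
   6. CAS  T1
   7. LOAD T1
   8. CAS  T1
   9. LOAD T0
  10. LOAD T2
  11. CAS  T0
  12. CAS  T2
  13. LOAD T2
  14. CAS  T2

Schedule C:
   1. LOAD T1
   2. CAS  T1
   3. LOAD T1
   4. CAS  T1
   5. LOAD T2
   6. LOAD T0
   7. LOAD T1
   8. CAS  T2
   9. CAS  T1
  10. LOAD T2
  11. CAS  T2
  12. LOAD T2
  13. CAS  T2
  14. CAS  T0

Simulating candidate C:
   1) LOAD T1:  M=4  r_T1=4
   2) CAS  T1:  M=5  r_T1=4 ✓
   3) LOAD T1:  M=5  r_T1=5
   4) CAS  T1:  M=6  r_T1=5 ✓
   5) LOAD T2:  M=6  r_T2=6
   6) LOAD T0:  M=6  r_T0=6
   7) LOAD T1:  M=6  r_T1=6
   8) CAS  T2:  M=7  r_T2=6 ✓
   9) CAS  T1:  M=7  r_T1=6 ✗
  10) LOAD T2:  M=7  r_T2=7
  11) CAS  T2:  M=8  r_T2=7 ✓
  12) LOAD T2:  M=8  r_T2=8
  13) CAS  T2:  M=9  r_T2=8 ✓
  14) CAS  T0:  M=9  r_T0=6 ✗

C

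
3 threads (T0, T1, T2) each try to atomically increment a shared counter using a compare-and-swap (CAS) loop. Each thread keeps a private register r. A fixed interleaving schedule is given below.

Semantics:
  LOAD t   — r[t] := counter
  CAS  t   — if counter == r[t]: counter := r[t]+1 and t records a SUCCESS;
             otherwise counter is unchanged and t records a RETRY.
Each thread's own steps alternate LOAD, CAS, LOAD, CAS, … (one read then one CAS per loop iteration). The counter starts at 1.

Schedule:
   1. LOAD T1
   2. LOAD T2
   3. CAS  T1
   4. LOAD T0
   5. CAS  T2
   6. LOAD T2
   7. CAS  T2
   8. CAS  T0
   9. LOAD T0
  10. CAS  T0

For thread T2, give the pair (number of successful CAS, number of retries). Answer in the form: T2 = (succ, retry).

T2 = (1, 1)

   1) LOAD T1:  M=1  r_T1=1
   2) LOAD T2:  M=1  r_T2=1
   3) CAS  T1:  M=2  r_T1=1 ✓
   4) LOAD T0:  M=2  r_T0=2
   5) CAS  T2:  M=2  r_T2=1 ✗
   6) LOAD T2:  M=2  r_T2=2
   7) CAS  T2:  M=3  r_T2=2 ✓
   8) CAS  T0:  M=3  r_T0=2 ✗
   9) LOAD T0:  M=3  r_T0=3
  10) CAS  T0:  M=4  r_T0=3 ✓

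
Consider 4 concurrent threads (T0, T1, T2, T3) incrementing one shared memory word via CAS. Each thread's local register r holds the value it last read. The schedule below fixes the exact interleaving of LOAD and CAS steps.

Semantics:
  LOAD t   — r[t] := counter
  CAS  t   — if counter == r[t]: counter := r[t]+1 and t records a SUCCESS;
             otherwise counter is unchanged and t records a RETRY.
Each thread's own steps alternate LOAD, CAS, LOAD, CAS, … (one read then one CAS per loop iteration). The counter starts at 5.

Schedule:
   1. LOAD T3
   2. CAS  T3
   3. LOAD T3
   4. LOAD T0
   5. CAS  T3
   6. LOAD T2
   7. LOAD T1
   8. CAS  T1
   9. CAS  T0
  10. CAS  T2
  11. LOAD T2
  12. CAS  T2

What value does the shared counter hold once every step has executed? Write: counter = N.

counter = 9

[1] T3.load  rd  (counter 5, T3.r 5)
[2] T3.cas  hit  (counter 6, T3.r 5)
[3] T3.load  rd  (counter 6, T3.r 6)
[4] T0.load  rd  (counter 6, T0.r 6)
[5] T3.cas  hit  (counter 7, T3.r 6)
[6] T2.load  rd  (counter 7, T2.r 7)
[7] T1.load  rd  (counter 7, T1.r 7)
[8] T1.cas  hit  (counter 8, T1.r 7)
[9] T0.cas  miss  (counter 8, T0.r 6)
[10] T2.cas  miss  (counter 8, T2.r 7)
[11] T2.load  rd  (counter 8, T2.r 8)
[12] T2.cas  hit  (counter 9, T2.r 8)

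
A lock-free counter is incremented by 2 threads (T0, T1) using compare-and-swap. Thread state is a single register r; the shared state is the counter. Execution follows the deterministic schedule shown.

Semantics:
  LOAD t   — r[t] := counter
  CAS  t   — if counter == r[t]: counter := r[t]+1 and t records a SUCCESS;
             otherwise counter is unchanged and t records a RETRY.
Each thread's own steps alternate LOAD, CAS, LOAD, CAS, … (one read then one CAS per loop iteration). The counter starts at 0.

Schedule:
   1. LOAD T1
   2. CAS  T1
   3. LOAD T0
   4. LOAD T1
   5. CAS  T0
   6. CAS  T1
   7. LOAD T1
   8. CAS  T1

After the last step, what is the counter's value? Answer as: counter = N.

#1 T1 reads 0
#2 T1 CAS(0→1) writes; counter now 1
#3 T0 reads 1
#4 T1 reads 1
#5 T0 CAS(1→2) writes; counter now 2
#6 T1 CAS(1→2) fails; counter now 2
#7 T1 reads 2
#8 T1 CAS(2→3) writes; counter now 3

counter = 3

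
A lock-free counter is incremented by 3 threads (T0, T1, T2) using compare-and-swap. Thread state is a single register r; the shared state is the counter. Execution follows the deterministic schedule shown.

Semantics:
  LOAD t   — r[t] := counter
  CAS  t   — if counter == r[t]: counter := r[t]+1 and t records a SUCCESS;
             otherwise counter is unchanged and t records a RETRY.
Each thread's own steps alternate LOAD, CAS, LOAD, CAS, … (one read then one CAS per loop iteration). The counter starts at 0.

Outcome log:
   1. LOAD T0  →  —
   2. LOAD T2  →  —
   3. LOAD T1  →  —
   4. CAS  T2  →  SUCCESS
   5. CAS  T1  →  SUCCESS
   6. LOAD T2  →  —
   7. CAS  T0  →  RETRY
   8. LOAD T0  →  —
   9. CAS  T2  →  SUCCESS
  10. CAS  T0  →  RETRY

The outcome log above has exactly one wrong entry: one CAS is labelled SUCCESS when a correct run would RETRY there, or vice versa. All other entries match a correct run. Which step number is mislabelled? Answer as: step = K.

Re-executing:
1. LOAD T0 → mem=0 r[T0]=0 [LOAD]
2. LOAD T2 → mem=0 r[T2]=0 [LOAD]
3. LOAD T1 → mem=0 r[T1]=0 [LOAD]
4. CAS T2 → mem=1 r[T2]=0 [OK]
5. CAS T1 → mem=1 r[T1]=0 [RETRY]
6. LOAD T2 → mem=1 r[T2]=1 [LOAD]
7. CAS T0 → mem=1 r[T0]=0 [RETRY]
8. LOAD T0 → mem=1 r[T0]=1 [LOAD]
9. CAS T2 → mem=2 r[T2]=1 [OK]
10. CAS T0 → mem=2 r[T0]=1 [RETRY]
Log disagrees first at step 5.

step = 5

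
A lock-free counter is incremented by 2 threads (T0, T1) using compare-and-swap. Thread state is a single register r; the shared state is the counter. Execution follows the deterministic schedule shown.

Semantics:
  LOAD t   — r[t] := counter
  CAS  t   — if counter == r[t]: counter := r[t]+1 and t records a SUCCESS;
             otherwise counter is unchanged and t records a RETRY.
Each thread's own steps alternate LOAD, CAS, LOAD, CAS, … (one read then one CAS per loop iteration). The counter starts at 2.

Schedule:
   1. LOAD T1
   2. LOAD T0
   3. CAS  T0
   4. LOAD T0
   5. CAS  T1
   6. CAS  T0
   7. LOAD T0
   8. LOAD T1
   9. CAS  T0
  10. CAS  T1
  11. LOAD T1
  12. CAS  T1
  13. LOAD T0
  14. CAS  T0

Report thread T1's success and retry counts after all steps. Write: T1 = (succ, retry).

#1 T1 reads 2
#2 T0 reads 2
#3 T0 CAS(2→3) writes; counter now 3
#4 T0 reads 3
#5 T1 CAS(2→3) fails; counter now 3
#6 T0 CAS(3→4) writes; counter now 4
#7 T0 reads 4
#8 T1 reads 4
#9 T0 CAS(4→5) writes; counter now 5
#10 T1 CAS(4→5) fails; counter now 5
#11 T1 reads 5
#12 T1 CAS(5→6) writes; counter now 6
#13 T0 reads 6
#14 T0 CAS(6→7) writes; counter now 7

T1 = (1, 2)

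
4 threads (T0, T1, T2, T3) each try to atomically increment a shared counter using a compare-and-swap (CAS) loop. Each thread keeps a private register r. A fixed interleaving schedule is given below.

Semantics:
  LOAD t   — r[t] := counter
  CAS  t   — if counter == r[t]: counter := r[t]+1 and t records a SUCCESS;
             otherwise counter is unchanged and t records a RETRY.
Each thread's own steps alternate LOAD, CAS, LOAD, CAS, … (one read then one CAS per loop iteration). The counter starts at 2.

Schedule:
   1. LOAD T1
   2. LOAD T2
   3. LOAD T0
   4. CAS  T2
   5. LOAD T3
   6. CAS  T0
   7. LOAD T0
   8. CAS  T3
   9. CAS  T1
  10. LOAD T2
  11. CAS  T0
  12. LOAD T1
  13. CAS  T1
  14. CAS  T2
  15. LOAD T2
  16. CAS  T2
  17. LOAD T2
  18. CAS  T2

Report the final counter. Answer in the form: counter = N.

T1 LOAD — after: cnt=2, r=2 — load
T2 LOAD — after: cnt=2, r=2 — load
T0 LOAD — after: cnt=2, r=2 — load
T2 CAS — after: cnt=3, r=2 — ok
T3 LOAD — after: cnt=3, r=3 — load
T0 CAS — after: cnt=3, r=2 — retry
T0 LOAD — after: cnt=3, r=3 — load
T3 CAS — after: cnt=4, r=3 — ok
T1 CAS — after: cnt=4, r=2 — retry
T2 LOAD — after: cnt=4, r=4 — load
T0 CAS — after: cnt=4, r=3 — retry
T1 LOAD — after: cnt=4, r=4 — load
T1 CAS — after: cnt=5, r=4 — ok
T2 CAS — after: cnt=5, r=4 — retry
T2 LOAD — after: cnt=5, r=5 — load
T2 CAS — after: cnt=6, r=5 — ok
T2 LOAD — after: cnt=6, r=6 — load
T2 CAS — after: cnt=7, r=6 — ok

counter = 7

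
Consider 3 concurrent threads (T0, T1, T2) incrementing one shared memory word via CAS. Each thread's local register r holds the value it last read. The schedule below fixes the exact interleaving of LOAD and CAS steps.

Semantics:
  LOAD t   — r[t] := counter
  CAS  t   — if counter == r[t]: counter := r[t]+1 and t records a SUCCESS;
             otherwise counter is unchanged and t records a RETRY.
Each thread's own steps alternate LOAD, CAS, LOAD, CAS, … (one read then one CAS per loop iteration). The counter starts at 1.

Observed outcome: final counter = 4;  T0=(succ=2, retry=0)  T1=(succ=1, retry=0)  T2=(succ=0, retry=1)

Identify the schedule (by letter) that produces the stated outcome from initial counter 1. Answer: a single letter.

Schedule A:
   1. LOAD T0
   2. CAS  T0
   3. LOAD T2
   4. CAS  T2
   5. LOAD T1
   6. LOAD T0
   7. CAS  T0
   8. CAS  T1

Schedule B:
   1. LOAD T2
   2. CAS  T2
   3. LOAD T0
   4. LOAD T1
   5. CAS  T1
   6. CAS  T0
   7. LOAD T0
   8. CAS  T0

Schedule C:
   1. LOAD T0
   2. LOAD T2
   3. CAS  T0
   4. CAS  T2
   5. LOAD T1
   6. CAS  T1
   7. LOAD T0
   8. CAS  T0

Tracing schedule C:
[1] T0.load  rd  (counter 1, T0.r 1)
[2] T2.load  rd  (counter 1, T2.r 1)
[3] T0.cas  hit  (counter 2, T0.r 1)
[4] T2.cas  miss  (counter 2, T2.r 1)
[5] T1.load  rd  (counter 2, T1.r 2)
[6] T1.cas  hit  (counter 3, T1.r 2)
[7] T0.load  rd  (counter 3, T0.r 3)
[8] T0.cas  hit  (counter 4, T0.r 3)

C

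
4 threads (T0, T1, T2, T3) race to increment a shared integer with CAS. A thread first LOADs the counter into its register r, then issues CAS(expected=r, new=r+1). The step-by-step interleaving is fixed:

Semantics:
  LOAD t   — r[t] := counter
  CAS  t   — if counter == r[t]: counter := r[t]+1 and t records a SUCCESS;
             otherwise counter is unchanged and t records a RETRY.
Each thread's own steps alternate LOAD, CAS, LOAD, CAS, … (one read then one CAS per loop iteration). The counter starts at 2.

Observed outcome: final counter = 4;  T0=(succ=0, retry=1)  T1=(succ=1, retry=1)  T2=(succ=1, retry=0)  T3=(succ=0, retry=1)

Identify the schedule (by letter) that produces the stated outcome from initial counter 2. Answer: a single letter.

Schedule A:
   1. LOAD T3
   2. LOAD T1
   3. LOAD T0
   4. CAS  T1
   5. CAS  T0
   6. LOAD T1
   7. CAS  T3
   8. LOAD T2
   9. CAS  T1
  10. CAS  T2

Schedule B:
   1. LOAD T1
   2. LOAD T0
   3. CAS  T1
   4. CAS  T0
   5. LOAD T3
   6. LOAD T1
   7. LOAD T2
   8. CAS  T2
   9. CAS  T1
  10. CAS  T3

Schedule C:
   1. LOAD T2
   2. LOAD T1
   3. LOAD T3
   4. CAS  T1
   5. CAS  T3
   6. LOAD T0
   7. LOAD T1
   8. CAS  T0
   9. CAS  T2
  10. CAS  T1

Run B:
#1 T1 reads 2
#2 T0 reads 2
#3 T1 CAS(2→3) writes; counter now 3
#4 T0 CAS(2→3) fails; counter now 3
#5 T3 reads 3
#6 T1 reads 3
#7 T2 reads 3
#8 T2 CAS(3→4) writes; counter now 4
#9 T1 CAS(3→4) fails; counter now 4
#10 T3 CAS(3→4) fails; counter now 4

B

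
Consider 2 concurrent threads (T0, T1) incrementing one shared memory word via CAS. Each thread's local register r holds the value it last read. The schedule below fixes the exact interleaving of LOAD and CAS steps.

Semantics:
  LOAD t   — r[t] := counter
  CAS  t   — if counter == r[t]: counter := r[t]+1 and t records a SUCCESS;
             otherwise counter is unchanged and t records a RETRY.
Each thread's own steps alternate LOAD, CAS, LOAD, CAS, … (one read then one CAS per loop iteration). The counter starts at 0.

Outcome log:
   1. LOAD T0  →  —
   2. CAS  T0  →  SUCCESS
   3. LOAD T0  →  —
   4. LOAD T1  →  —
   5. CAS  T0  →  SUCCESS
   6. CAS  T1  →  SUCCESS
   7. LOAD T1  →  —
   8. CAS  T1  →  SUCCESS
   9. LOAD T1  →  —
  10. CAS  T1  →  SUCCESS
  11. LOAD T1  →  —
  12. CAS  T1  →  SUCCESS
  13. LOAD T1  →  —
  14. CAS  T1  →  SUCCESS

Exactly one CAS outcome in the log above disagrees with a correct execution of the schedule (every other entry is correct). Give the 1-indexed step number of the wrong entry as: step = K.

Reference trace:
1. LOAD T0 → mem=0 r[T0]=0 [LOAD]
2. CAS T0 → mem=1 r[T0]=0 [OK]
3. LOAD T0 → mem=1 r[T0]=1 [LOAD]
4. LOAD T1 → mem=1 r[T1]=1 [LOAD]
5. CAS T0 → mem=2 r[T0]=1 [OK]
6. CAS T1 → mem=2 r[T1]=1 [RETRY]
7. LOAD T1 → mem=2 r[T1]=2 [LOAD]
8. CAS T1 → mem=3 r[T1]=2 [OK]
9. LOAD T1 → mem=3 r[T1]=3 [LOAD]
10. CAS T1 → mem=4 r[T1]=3 [OK]
11. LOAD T1 → mem=4 r[T1]=4 [LOAD]
12. CAS T1 → mem=5 r[T1]=4 [OK]
13. LOAD T1 → mem=5 r[T1]=5 [LOAD]
14. CAS T1 → mem=6 r[T1]=5 [OK]
Flip is step 6.

step = 6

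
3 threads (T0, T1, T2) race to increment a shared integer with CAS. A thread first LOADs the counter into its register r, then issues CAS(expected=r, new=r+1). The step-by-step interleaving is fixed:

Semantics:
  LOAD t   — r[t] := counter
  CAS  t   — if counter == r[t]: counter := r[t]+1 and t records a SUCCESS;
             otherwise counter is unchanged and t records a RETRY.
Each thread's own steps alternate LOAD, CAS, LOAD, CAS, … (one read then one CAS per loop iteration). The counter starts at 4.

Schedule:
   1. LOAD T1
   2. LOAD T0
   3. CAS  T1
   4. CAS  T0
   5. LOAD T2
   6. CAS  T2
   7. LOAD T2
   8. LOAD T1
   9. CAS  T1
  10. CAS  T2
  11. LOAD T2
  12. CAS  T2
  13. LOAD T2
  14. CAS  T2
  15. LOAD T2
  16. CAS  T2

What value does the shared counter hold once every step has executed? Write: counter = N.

counter = 10

#1 T1 reads 4
#2 T0 reads 4
#3 T1 CAS(4→5) writes; counter now 5
#4 T0 CAS(4→5) fails; counter now 5
#5 T2 reads 5
#6 T2 CAS(5→6) writes; counter now 6
#7 T2 reads 6
#8 T1 reads 6
#9 T1 CAS(6→7) writes; counter now 7
#10 T2 CAS(6→7) fails; counter now 7
#11 T2 reads 7
#12 T2 CAS(7→8) writes; counter now 8
#13 T2 reads 8
#14 T2 CAS(8→9) writes; counter now 9
#15 T2 reads 9
#16 T2 CAS(9→10) writes; counter now 10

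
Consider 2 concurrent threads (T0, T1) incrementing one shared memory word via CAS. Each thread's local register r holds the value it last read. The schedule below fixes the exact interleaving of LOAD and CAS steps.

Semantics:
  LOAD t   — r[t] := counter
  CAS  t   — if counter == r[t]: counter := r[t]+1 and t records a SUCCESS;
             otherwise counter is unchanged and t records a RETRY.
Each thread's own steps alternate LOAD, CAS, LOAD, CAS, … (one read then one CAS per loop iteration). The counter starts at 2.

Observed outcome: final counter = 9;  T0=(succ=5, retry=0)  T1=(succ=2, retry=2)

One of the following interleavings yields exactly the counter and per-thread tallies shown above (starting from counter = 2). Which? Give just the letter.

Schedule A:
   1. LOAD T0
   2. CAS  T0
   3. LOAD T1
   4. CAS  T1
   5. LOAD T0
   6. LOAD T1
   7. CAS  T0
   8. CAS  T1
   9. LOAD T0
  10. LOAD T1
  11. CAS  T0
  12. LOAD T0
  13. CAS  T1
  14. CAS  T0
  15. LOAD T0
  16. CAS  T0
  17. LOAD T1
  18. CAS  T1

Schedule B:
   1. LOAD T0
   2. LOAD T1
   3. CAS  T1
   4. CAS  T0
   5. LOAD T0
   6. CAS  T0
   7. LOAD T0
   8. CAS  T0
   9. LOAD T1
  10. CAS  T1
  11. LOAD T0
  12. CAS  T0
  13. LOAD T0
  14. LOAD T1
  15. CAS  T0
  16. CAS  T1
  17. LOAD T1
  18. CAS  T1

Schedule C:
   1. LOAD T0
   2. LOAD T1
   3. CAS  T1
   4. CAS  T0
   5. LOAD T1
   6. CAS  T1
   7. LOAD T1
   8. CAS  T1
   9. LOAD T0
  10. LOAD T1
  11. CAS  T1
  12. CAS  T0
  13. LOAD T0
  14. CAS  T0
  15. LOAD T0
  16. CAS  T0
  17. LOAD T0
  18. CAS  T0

Simulating candidate A:
1. LOAD T0 → mem=2 r[T0]=2 [LOAD]
2. CAS T0 → mem=3 r[T0]=2 [OK]
3. LOAD T1 → mem=3 r[T1]=3 [LOAD]
4. CAS T1 → mem=4 r[T1]=3 [OK]
5. LOAD T0 → mem=4 r[T0]=4 [LOAD]
6. LOAD T1 → mem=4 r[T1]=4 [LOAD]
7. CAS T0 → mem=5 r[T0]=4 [OK]
8. CAS T1 → mem=5 r[T1]=4 [RETRY]
9. LOAD T0 → mem=5 r[T0]=5 [LOAD]
10. LOAD T1 → mem=5 r[T1]=5 [LOAD]
11. CAS T0 → mem=6 r[T0]=5 [OK]
12. LOAD T0 → mem=6 r[T0]=6 [LOAD]
13. CAS T1 → mem=6 r[T1]=5 [RETRY]
14. CAS T0 → mem=7 r[T0]=6 [OK]
15. LOAD T0 → mem=7 r[T0]=7 [LOAD]
16. CAS T0 → mem=8 r[T0]=7 [OK]
17. LOAD T1 → mem=8 r[T1]=8 [LOAD]
18. CAS T1 → mem=9 r[T1]=8 [OK]

A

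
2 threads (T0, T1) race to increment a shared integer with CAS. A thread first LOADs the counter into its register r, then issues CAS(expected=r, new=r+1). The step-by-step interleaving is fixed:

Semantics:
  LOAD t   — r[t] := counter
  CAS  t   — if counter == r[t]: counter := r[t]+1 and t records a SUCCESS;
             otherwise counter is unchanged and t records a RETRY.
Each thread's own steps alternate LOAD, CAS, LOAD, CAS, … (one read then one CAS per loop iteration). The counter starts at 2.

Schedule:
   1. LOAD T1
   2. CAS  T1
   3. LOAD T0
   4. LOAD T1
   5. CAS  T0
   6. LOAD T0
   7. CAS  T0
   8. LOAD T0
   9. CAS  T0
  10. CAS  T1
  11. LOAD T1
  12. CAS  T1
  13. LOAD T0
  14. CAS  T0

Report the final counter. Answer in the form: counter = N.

counter = 8

[1] T1.load  rd  (counter 2, T1.r 2)
[2] T1.cas  hit  (counter 3, T1.r 2)
[3] T0.load  rd  (counter 3, T0.r 3)
[4] T1.load  rd  (counter 3, T1.r 3)
[5] T0.cas  hit  (counter 4, T0.r 3)
[6] T0.load  rd  (counter 4, T0.r 4)
[7] T0.cas  hit  (counter 5, T0.r 4)
[8] T0.load  rd  (counter 5, T0.r 5)
[9] T0.cas  hit  (counter 6, T0.r 5)
[10] T1.cas  miss  (counter 6, T1.r 3)
[11] T1.load  rd  (counter 6, T1.r 6)
[12] T1.cas  hit  (counter 7, T1.r 6)
[13] T0.load  rd  (counter 7, T0.r 7)
[14] T0.cas  hit  (counter 8, T0.r 7)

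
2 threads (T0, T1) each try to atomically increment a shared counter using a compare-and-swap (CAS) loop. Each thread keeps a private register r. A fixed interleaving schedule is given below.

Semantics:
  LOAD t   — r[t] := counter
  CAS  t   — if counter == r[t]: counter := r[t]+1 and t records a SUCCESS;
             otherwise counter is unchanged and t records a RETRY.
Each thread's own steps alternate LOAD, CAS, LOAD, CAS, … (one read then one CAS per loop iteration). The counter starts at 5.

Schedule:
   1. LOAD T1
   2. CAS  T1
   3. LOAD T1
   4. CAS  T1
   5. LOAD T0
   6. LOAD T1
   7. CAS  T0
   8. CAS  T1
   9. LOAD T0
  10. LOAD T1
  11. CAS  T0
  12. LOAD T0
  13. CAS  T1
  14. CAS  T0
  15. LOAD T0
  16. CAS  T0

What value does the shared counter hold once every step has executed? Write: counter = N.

step 1: T1 LOAD ⇒ load; ctr=5 reg=5
step 2: T1 CAS ⇒ ok; ctr=6 reg=5
step 3: T1 LOAD ⇒ load; ctr=6 reg=6
step 4: T1 CAS ⇒ ok; ctr=7 reg=6
step 5: T0 LOAD ⇒ load; ctr=7 reg=7
step 6: T1 LOAD ⇒ load; ctr=7 reg=7
step 7: T0 CAS ⇒ ok; ctr=8 reg=7
step 8: T1 CAS ⇒ retry; ctr=8 reg=7
step 9: T0 LOAD ⇒ load; ctr=8 reg=8
step 10: T1 LOAD ⇒ load; ctr=8 reg=8
step 11: T0 CAS ⇒ ok; ctr=9 reg=8
step 12: T0 LOAD ⇒ load; ctr=9 reg=9
step 13: T1 CAS ⇒ retry; ctr=9 reg=8
step 14: T0 CAS ⇒ ok; ctr=10 reg=9
step 15: T0 LOAD ⇒ load; ctr=10 reg=10
step 16: T0 CAS ⇒ ok; ctr=11 reg=10

counter = 11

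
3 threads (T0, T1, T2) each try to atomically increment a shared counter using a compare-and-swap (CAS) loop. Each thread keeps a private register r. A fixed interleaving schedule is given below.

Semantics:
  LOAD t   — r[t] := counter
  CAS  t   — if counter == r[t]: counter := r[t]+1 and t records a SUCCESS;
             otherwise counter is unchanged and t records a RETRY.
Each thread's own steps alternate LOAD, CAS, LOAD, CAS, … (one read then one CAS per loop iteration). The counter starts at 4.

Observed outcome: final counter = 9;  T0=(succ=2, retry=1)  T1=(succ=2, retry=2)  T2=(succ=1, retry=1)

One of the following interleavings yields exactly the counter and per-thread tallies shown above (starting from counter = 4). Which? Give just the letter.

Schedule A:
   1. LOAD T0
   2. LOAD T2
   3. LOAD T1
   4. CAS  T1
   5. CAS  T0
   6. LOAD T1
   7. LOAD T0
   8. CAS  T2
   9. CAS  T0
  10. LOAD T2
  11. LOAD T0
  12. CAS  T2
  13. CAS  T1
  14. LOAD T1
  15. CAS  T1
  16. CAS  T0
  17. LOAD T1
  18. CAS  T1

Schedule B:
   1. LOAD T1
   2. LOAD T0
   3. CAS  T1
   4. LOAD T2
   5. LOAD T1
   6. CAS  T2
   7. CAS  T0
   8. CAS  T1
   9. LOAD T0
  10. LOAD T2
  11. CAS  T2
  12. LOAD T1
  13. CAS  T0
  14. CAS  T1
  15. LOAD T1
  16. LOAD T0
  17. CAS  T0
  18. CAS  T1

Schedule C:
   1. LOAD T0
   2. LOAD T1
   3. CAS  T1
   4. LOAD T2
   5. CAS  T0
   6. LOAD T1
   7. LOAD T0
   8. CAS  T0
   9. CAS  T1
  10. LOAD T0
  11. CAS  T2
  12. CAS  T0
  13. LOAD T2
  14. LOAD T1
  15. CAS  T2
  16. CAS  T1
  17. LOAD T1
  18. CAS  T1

C

Simulating candidate C:
1. LOAD T0 → mem=4 r[T0]=4 [LOAD]
2. LOAD T1 → mem=4 r[T1]=4 [LOAD]
3. CAS T1 → mem=5 r[T1]=4 [OK]
4. LOAD T2 → mem=5 r[T2]=5 [LOAD]
5. CAS T0 → mem=5 r[T0]=4 [RETRY]
6. LOAD T1 → mem=5 r[T1]=5 [LOAD]
7. LOAD T0 → mem=5 r[T0]=5 [LOAD]
8. CAS T0 → mem=6 r[T0]=5 [OK]
9. CAS T1 → mem=6 r[T1]=5 [RETRY]
10. LOAD T0 → mem=6 r[T0]=6 [LOAD]
11. CAS T2 → mem=6 r[T2]=5 [RETRY]
12. CAS T0 → mem=7 r[T0]=6 [OK]
13. LOAD T2 → mem=7 r[T2]=7 [LOAD]
14. LOAD T1 → mem=7 r[T1]=7 [LOAD]
15. CAS T2 → mem=8 r[T2]=7 [OK]
16. CAS T1 → mem=8 r[T1]=7 [RETRY]
17. LOAD T1 → mem=8 r[T1]=8 [LOAD]
18. CAS T1 → mem=9 r[T1]=8 [OK]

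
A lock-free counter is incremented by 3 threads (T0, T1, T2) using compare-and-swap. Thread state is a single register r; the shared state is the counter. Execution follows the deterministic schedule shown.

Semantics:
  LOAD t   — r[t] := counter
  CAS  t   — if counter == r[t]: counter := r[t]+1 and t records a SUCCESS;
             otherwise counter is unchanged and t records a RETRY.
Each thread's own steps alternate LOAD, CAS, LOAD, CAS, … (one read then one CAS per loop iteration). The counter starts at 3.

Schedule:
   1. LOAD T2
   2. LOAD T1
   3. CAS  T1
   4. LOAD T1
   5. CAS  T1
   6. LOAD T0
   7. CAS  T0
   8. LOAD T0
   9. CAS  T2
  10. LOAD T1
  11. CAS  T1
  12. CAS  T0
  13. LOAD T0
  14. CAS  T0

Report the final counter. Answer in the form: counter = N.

counter = 8

T2 LOAD — after: cnt=3, r=3 — load
T1 LOAD — after: cnt=3, r=3 — load
T1 CAS — after: cnt=4, r=3 — ok
T1 LOAD — after: cnt=4, r=4 — load
T1 CAS — after: cnt=5, r=4 — ok
T0 LOAD — after: cnt=5, r=5 — load
T0 CAS — after: cnt=6, r=5 — ok
T0 LOAD — after: cnt=6, r=6 — load
T2 CAS — after: cnt=6, r=3 — retry
T1 LOAD — after: cnt=6, r=6 — load
T1 CAS — after: cnt=7, r=6 — ok
T0 CAS — after: cnt=7, r=6 — retry
T0 LOAD — after: cnt=7, r=7 — load
T0 CAS — after: cnt=8, r=7 — ok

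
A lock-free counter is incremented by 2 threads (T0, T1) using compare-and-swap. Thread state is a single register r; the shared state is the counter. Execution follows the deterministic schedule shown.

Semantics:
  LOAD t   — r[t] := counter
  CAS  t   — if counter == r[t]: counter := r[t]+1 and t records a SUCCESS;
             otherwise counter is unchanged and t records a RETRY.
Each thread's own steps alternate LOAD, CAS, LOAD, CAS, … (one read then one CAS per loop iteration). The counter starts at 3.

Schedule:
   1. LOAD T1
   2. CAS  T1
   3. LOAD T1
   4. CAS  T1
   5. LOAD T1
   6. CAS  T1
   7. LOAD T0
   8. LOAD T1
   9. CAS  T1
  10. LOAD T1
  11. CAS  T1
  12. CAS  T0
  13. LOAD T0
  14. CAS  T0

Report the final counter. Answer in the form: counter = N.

1. LOAD T1 → mem=3 r[T1]=3 [LOAD]
2. CAS T1 → mem=4 r[T1]=3 [OK]
3. LOAD T1 → mem=4 r[T1]=4 [LOAD]
4. CAS T1 → mem=5 r[T1]=4 [OK]
5. LOAD T1 → mem=5 r[T1]=5 [LOAD]
6. CAS T1 → mem=6 r[T1]=5 [OK]
7. LOAD T0 → mem=6 r[T0]=6 [LOAD]
8. LOAD T1 → mem=6 r[T1]=6 [LOAD]
9. CAS T1 → mem=7 r[T1]=6 [OK]
10. LOAD T1 → mem=7 r[T1]=7 [LOAD]
11. CAS T1 → mem=8 r[T1]=7 [OK]
12. CAS T0 → mem=8 r[T0]=6 [RETRY]
13. LOAD T0 → mem=8 r[T0]=8 [LOAD]
14. CAS T0 → mem=9 r[T0]=8 [OK]

counter = 9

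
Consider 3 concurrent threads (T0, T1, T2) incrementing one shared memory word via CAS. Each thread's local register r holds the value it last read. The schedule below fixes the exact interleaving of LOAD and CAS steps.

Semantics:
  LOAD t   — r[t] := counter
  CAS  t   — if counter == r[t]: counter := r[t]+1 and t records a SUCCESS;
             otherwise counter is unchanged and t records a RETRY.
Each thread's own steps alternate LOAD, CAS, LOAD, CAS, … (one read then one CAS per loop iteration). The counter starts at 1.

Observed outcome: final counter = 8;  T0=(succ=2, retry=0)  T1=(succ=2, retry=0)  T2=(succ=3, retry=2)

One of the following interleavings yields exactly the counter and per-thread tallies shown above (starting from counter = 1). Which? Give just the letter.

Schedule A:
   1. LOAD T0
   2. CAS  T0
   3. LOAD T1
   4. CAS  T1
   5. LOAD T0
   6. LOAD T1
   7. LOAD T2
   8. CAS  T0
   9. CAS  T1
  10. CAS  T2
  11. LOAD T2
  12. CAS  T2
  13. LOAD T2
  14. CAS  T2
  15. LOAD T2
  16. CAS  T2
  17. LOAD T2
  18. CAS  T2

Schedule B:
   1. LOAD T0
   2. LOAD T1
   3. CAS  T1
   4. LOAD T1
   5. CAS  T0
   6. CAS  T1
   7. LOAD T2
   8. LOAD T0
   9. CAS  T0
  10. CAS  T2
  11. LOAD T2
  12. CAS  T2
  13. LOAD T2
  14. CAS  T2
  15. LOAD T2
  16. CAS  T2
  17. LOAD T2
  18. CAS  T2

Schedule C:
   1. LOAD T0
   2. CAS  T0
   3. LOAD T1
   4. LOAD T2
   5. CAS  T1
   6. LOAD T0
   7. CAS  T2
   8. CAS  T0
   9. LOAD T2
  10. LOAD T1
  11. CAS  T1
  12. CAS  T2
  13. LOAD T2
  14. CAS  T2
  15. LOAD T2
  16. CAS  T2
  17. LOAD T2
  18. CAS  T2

Simulating candidate C:
[1] T0.load  rd  (counter 1, T0.r 1)
[2] T0.cas  hit  (counter 2, T0.r 1)
[3] T1.load  rd  (counter 2, T1.r 2)
[4] T2.load  rd  (counter 2, T2.r 2)
[5] T1.cas  hit  (counter 3, T1.r 2)
[6] T0.load  rd  (counter 3, T0.r 3)
[7] T2.cas  miss  (counter 3, T2.r 2)
[8] T0.cas  hit  (counter 4, T0.r 3)
[9] T2.load  rd  (counter 4, T2.r 4)
[10] T1.load  rd  (counter 4, T1.r 4)
[11] T1.cas  hit  (counter 5, T1.r 4)
[12] T2.cas  miss  (counter 5, T2.r 4)
[13] T2.load  rd  (counter 5, T2.r 5)
[14] T2.cas  hit  (counter 6, T2.r 5)
[15] T2.load  rd  (counter 6, T2.r 6)
[16] T2.cas  hit  (counter 7, T2.r 6)
[17] T2.load  rd  (counter 7, T2.r 7)
[18] T2.cas  hit  (counter 8, T2.r 7)

C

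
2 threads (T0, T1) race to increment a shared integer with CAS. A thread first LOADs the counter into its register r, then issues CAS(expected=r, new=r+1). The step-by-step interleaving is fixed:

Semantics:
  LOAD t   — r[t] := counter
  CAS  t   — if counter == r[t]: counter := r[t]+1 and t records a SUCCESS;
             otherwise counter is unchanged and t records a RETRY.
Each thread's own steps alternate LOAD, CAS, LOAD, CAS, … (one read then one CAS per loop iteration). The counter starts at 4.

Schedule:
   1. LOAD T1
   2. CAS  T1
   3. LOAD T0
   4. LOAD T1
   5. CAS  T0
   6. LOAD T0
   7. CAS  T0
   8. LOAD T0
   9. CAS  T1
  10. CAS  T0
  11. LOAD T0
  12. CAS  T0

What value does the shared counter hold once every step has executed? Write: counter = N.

counter = 9

[1] T1.load  rd  (counter 4, T1.r 4)
[2] T1.cas  hit  (counter 5, T1.r 4)
[3] T0.load  rd  (counter 5, T0.r 5)
[4] T1.load  rd  (counter 5, T1.r 5)
[5] T0.cas  hit  (counter 6, T0.r 5)
[6] T0.load  rd  (counter 6, T0.r 6)
[7] T0.cas  hit  (counter 7, T0.r 6)
[8] T0.load  rd  (counter 7, T0.r 7)
[9] T1.cas  miss  (counter 7, T1.r 5)
[10] T0.cas  hit  (counter 8, T0.r 7)
[11] T0.load  rd  (counter 8, T0.r 8)
[12] T0.cas  hit  (counter 9, T0.r 8)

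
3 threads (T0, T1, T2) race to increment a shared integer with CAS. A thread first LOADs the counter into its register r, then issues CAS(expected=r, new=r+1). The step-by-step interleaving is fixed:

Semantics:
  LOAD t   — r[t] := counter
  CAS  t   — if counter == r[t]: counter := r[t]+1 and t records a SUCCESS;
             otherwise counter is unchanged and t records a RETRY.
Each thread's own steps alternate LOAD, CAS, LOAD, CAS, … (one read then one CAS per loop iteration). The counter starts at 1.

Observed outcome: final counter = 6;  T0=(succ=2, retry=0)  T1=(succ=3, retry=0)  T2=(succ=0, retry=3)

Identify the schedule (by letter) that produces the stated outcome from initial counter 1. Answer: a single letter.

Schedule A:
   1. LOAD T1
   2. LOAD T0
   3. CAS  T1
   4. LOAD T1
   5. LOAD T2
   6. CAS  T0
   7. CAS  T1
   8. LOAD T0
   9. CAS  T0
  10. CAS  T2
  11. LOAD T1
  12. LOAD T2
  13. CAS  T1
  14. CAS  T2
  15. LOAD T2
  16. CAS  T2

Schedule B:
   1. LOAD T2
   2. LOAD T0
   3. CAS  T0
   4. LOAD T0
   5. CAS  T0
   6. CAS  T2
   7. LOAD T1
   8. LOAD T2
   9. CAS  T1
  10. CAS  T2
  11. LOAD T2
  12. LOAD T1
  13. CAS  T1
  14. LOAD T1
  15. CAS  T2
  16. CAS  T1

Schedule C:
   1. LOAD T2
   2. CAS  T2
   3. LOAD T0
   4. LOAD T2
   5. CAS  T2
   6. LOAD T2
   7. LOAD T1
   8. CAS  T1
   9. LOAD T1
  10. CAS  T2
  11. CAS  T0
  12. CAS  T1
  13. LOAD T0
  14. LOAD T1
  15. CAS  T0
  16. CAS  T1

B

Tracing schedule B:
#1 T2 reads 1
#2 T0 reads 1
#3 T0 CAS(1→2) writes; counter now 2
#4 T0 reads 2
#5 T0 CAS(2→3) writes; counter now 3
#6 T2 CAS(1→2) fails; counter now 3
#7 T1 reads 3
#8 T2 reads 3
#9 T1 CAS(3→4) writes; counter now 4
#10 T2 CAS(3→4) fails; counter now 4
#11 T2 reads 4
#12 T1 reads 4
#13 T1 CAS(4→5) writes; counter now 5
#14 T1 reads 5
#15 T2 CAS(4→5) fails; counter now 5
#16 T1 CAS(5→6) writes; counter now 6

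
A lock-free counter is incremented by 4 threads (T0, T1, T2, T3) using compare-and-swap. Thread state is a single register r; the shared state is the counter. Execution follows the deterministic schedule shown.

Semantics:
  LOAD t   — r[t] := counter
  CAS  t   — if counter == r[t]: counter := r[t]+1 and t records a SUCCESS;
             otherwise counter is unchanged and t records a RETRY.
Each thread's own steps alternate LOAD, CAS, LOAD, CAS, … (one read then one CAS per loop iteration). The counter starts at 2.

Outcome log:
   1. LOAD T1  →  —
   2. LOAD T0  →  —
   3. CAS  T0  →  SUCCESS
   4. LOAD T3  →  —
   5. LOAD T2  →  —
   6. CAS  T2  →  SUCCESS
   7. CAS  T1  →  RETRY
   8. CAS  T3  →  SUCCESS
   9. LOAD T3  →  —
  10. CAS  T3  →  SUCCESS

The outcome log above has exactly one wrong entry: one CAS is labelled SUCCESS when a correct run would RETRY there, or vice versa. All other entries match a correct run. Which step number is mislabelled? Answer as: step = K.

step = 8

Re-executing:
#1 T1 reads 2
#2 T0 reads 2
#3 T0 CAS(2→3) writes; counter now 3
#4 T3 reads 3
#5 T2 reads 3
#6 T2 CAS(3→4) writes; counter now 4
#7 T1 CAS(2→3) fails; counter now 4
#8 T3 CAS(3→4) fails; counter now 4
#9 T3 reads 4
#10 T3 CAS(4→5) writes; counter now 5
Mismatch at 8.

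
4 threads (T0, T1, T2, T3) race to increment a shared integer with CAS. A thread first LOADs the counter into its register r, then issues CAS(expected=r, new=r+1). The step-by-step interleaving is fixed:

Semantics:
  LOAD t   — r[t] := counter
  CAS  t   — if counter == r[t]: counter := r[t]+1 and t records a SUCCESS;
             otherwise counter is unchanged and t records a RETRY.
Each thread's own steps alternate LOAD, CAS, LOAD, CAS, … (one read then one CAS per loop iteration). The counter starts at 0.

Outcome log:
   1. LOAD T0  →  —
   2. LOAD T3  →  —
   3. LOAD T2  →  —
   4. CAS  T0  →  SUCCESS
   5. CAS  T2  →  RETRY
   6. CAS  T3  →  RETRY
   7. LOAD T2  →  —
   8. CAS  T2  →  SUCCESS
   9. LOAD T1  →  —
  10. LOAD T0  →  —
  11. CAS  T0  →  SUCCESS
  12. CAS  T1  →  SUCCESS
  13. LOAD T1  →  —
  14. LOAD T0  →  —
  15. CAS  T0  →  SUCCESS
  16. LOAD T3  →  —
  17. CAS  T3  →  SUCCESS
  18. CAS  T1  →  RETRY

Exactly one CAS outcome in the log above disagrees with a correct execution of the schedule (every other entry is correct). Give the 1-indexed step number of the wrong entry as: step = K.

Re-executing:
   1) LOAD T0:  M=0  r_T0=0
   2) LOAD T3:  M=0  r_T3=0
   3) LOAD T2:  M=0  r_T2=0
   4) CAS  T0:  M=1  r_T0=0 ✓
   5) CAS  T2:  M=1  r_T2=0 ✗
   6) CAS  T3:  M=1  r_T3=0 ✗
   7) LOAD T2:  M=1  r_T2=1
   8) CAS  T2:  M=2  r_T2=1 ✓
   9) LOAD T1:  M=2  r_T1=2
  10) LOAD T0:  M=2  r_T0=2
  11) CAS  T0:  M=3  r_T0=2 ✓
  12) CAS  T1:  M=3  r_T1=2 ✗
  13) LOAD T1:  M=3  r_T1=3
  14) LOAD T0:  M=3  r_T0=3
  15) CAS  T0:  M=4  r_T0=3 ✓
  16) LOAD T3:  M=4  r_T3=4
  17) CAS  T3:  M=5  r_T3=4 ✓
  18) CAS  T1:  M=5  r_T1=3 ✗
Log disagrees first at step 12.

step = 12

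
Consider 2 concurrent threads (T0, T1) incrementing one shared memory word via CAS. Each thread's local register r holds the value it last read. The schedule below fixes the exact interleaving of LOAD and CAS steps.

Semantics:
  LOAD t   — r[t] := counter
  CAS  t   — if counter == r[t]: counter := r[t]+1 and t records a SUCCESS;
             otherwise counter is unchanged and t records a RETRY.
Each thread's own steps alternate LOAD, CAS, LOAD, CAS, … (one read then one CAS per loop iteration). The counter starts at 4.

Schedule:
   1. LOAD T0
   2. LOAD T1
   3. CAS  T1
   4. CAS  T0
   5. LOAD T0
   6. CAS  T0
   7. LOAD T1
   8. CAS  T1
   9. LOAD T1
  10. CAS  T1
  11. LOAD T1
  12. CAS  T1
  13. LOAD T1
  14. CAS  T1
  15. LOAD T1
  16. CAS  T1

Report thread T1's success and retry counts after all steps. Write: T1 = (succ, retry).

T1 = (6, 0)

[1] T0.load  rd  (counter 4, T0.r 4)
[2] T1.load  rd  (counter 4, T1.r 4)
[3] T1.cas  hit  (counter 5, T1.r 4)
[4] T0.cas  miss  (counter 5, T0.r 4)
[5] T0.load  rd  (counter 5, T0.r 5)
[6] T0.cas  hit  (counter 6, T0.r 5)
[7] T1.load  rd  (counter 6, T1.r 6)
[8] T1.cas  hit  (counter 7, T1.r 6)
[9] T1.load  rd  (counter 7, T1.r 7)
[10] T1.cas  hit  (counter 8, T1.r 7)
[11] T1.load  rd  (counter 8, T1.r 8)
[12] T1.cas  hit  (counter 9, T1.r 8)
[13] T1.load  rd  (counter 9, T1.r 9)
[14] T1.cas  hit  (counter 10, T1.r 9)
[15] T1.load  rd  (counter 10, T1.r 10)
[16] T1.cas  hit  (counter 11, T1.r 10)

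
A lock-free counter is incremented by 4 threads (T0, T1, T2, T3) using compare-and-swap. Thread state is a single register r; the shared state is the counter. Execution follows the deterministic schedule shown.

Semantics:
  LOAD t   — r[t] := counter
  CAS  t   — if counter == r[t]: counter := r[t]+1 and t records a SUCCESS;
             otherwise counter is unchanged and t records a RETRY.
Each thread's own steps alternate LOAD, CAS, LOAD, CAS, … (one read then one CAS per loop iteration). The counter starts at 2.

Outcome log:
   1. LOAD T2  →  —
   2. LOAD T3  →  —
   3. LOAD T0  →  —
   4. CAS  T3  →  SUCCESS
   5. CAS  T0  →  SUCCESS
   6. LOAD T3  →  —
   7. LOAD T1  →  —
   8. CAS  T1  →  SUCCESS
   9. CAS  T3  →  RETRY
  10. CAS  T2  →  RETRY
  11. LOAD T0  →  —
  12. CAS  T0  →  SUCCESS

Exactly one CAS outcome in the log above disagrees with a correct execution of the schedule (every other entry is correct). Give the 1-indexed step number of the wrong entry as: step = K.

Correct run:
#1 T2 reads 2
#2 T3 reads 2
#3 T0 reads 2
#4 T3 CAS(2→3) writes; counter now 3
#5 T0 CAS(2→3) fails; counter now 3
#6 T3 reads 3
#7 T1 reads 3
#8 T1 CAS(3→4) writes; counter now 4
#9 T3 CAS(3→4) fails; counter now 4
#10 T2 CAS(2→3) fails; counter now 4
#11 T0 reads 4
#12 T0 CAS(4→5) writes; counter now 5
Flip is step 5.

step = 5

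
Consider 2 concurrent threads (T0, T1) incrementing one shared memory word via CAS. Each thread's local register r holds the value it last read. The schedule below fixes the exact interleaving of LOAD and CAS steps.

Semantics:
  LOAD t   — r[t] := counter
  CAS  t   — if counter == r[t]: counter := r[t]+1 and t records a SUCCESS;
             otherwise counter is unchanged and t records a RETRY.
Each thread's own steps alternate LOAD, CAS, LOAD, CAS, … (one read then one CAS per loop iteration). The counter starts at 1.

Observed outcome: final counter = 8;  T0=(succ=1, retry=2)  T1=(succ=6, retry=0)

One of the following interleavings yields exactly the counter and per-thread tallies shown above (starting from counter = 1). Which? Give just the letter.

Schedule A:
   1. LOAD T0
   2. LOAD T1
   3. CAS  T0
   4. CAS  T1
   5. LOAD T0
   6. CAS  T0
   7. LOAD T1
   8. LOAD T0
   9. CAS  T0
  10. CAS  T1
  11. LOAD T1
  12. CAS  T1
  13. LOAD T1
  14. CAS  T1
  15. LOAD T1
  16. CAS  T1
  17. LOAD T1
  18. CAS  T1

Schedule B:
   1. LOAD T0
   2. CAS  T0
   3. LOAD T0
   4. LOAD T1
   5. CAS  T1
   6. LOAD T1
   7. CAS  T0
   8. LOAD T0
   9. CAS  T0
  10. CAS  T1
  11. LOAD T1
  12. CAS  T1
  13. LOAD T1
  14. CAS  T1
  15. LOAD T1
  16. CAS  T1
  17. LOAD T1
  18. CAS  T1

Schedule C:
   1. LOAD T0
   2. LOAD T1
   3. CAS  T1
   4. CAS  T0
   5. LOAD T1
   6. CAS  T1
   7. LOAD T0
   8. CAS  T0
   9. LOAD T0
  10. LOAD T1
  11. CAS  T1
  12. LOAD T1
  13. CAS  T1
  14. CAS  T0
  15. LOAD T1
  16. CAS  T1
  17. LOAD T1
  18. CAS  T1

C

Simulating candidate C:
1. LOAD T0 → mem=1 r[T0]=1 [LOAD]
2. LOAD T1 → mem=1 r[T1]=1 [LOAD]
3. CAS T1 → mem=2 r[T1]=1 [OK]
4. CAS T0 → mem=2 r[T0]=1 [RETRY]
5. LOAD T1 → mem=2 r[T1]=2 [LOAD]
6. CAS T1 → mem=3 r[T1]=2 [OK]
7. LOAD T0 → mem=3 r[T0]=3 [LOAD]
8. CAS T0 → mem=4 r[T0]=3 [OK]
9. LOAD T0 → mem=4 r[T0]=4 [LOAD]
10. LOAD T1 → mem=4 r[T1]=4 [LOAD]
11. CAS T1 → mem=5 r[T1]=4 [OK]
12. LOAD T1 → mem=5 r[T1]=5 [LOAD]
13. CAS T1 → mem=6 r[T1]=5 [OK]
14. CAS T0 → mem=6 r[T0]=4 [RETRY]
15. LOAD T1 → mem=6 r[T1]=6 [LOAD]
16. CAS T1 → mem=7 r[T1]=6 [OK]
17. LOAD T1 → mem=7 r[T1]=7 [LOAD]
18. CAS T1 → mem=8 r[T1]=7 [OK]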